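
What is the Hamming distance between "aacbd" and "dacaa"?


Comparing "aacbd" and "dacaa" position by position:
  Position 0: 'a' vs 'd' => differ
  Position 1: 'a' vs 'a' => same
  Position 2: 'c' vs 'c' => same
  Position 3: 'b' vs 'a' => differ
  Position 4: 'd' vs 'a' => differ
Total differences (Hamming distance): 3

3


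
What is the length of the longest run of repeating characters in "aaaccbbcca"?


Input: "aaaccbbcca"
Scanning for longest run:
  Position 1 ('a'): continues run of 'a', length=2
  Position 2 ('a'): continues run of 'a', length=3
  Position 3 ('c'): new char, reset run to 1
  Position 4 ('c'): continues run of 'c', length=2
  Position 5 ('b'): new char, reset run to 1
  Position 6 ('b'): continues run of 'b', length=2
  Position 7 ('c'): new char, reset run to 1
  Position 8 ('c'): continues run of 'c', length=2
  Position 9 ('a'): new char, reset run to 1
Longest run: 'a' with length 3

3


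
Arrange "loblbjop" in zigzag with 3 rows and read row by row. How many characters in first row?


Zigzag "loblbjop" into 3 rows:
Placing characters:
  'l' => row 0
  'o' => row 1
  'b' => row 2
  'l' => row 1
  'b' => row 0
  'j' => row 1
  'o' => row 2
  'p' => row 1
Rows:
  Row 0: "lb"
  Row 1: "oljp"
  Row 2: "bo"
First row length: 2

2


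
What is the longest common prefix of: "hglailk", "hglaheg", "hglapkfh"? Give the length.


Words: hglailk, hglaheg, hglapkfh
  Position 0: all 'h' => match
  Position 1: all 'g' => match
  Position 2: all 'l' => match
  Position 3: all 'a' => match
  Position 4: ('i', 'h', 'p') => mismatch, stop
LCP = "hgla" (length 4)

4


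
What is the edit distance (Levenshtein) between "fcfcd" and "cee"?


Computing edit distance: "fcfcd" -> "cee"
DP table:
           c    e    e
      0    1    2    3
  f   1    1    2    3
  c   2    1    2    3
  f   3    2    2    3
  c   4    3    3    3
  d   5    4    4    4
Edit distance = dp[5][3] = 4

4


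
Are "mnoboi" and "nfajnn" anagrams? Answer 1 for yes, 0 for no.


Strings: "mnoboi", "nfajnn"
Sorted first:  bimnoo
Sorted second: afjnnn
Differ at position 0: 'b' vs 'a' => not anagrams

0


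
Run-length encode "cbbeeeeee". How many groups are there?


Input: cbbeeeeee
Scanning for consecutive runs:
  Group 1: 'c' x 1 (positions 0-0)
  Group 2: 'b' x 2 (positions 1-2)
  Group 3: 'e' x 6 (positions 3-8)
Total groups: 3

3


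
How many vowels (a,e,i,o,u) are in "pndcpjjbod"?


Input: pndcpjjbod
Checking each character:
  'p' at position 0: consonant
  'n' at position 1: consonant
  'd' at position 2: consonant
  'c' at position 3: consonant
  'p' at position 4: consonant
  'j' at position 5: consonant
  'j' at position 6: consonant
  'b' at position 7: consonant
  'o' at position 8: vowel (running total: 1)
  'd' at position 9: consonant
Total vowels: 1

1


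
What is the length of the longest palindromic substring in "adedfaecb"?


Input: "adedfaecb"
Checking substrings for palindromes:
  [1:4] "ded" (len 3) => palindrome
Longest palindromic substring: "ded" with length 3

3


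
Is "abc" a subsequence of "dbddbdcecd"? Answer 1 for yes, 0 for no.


Check if "abc" is a subsequence of "dbddbdcecd"
Greedy scan:
  Position 0 ('d'): no match needed
  Position 1 ('b'): no match needed
  Position 2 ('d'): no match needed
  Position 3 ('d'): no match needed
  Position 4 ('b'): no match needed
  Position 5 ('d'): no match needed
  Position 6 ('c'): no match needed
  Position 7 ('e'): no match needed
  Position 8 ('c'): no match needed
  Position 9 ('d'): no match needed
Only matched 0/3 characters => not a subsequence

0


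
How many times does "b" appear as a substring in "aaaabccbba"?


Searching for "b" in "aaaabccbba"
Scanning each position:
  Position 0: "a" => no
  Position 1: "a" => no
  Position 2: "a" => no
  Position 3: "a" => no
  Position 4: "b" => MATCH
  Position 5: "c" => no
  Position 6: "c" => no
  Position 7: "b" => MATCH
  Position 8: "b" => MATCH
  Position 9: "a" => no
Total occurrences: 3

3


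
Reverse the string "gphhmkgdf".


Input: gphhmkgdf
Reading characters right to left:
  Position 8: 'f'
  Position 7: 'd'
  Position 6: 'g'
  Position 5: 'k'
  Position 4: 'm'
  Position 3: 'h'
  Position 2: 'h'
  Position 1: 'p'
  Position 0: 'g'
Reversed: fdgkmhhpg

fdgkmhhpg


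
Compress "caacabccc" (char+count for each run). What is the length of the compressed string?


Input: caacabccc
Runs:
  'c' x 1 => "c1"
  'a' x 2 => "a2"
  'c' x 1 => "c1"
  'a' x 1 => "a1"
  'b' x 1 => "b1"
  'c' x 3 => "c3"
Compressed: "c1a2c1a1b1c3"
Compressed length: 12

12


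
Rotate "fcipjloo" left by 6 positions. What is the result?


Input: "fcipjloo", rotate left by 6
First 6 characters: "fcipjl"
Remaining characters: "oo"
Concatenate remaining + first: "oo" + "fcipjl" = "oofcipjl"

oofcipjl


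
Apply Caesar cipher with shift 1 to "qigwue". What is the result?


Caesar cipher: shift "qigwue" by 1
  'q' (pos 16) + 1 = pos 17 = 'r'
  'i' (pos 8) + 1 = pos 9 = 'j'
  'g' (pos 6) + 1 = pos 7 = 'h'
  'w' (pos 22) + 1 = pos 23 = 'x'
  'u' (pos 20) + 1 = pos 21 = 'v'
  'e' (pos 4) + 1 = pos 5 = 'f'
Result: rjhxvf

rjhxvf


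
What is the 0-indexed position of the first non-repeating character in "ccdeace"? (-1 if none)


Input: ccdeace
Character frequencies:
  'a': 1
  'c': 3
  'd': 1
  'e': 2
Scanning left to right for freq == 1:
  Position 0 ('c'): freq=3, skip
  Position 1 ('c'): freq=3, skip
  Position 2 ('d'): unique! => answer = 2

2


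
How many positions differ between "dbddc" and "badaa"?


Comparing "dbddc" and "badaa" position by position:
  Position 0: 'd' vs 'b' => DIFFER
  Position 1: 'b' vs 'a' => DIFFER
  Position 2: 'd' vs 'd' => same
  Position 3: 'd' vs 'a' => DIFFER
  Position 4: 'c' vs 'a' => DIFFER
Positions that differ: 4

4


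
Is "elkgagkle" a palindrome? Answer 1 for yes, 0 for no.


Input: elkgagkle
Reversed: elkgagkle
  Compare pos 0 ('e') with pos 8 ('e'): match
  Compare pos 1 ('l') with pos 7 ('l'): match
  Compare pos 2 ('k') with pos 6 ('k'): match
  Compare pos 3 ('g') with pos 5 ('g'): match
Result: palindrome

1


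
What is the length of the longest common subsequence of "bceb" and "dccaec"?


LCS of "bceb" and "dccaec"
DP table:
           d    c    c    a    e    c
      0    0    0    0    0    0    0
  b   0    0    0    0    0    0    0
  c   0    0    1    1    1    1    1
  e   0    0    1    1    1    2    2
  b   0    0    1    1    1    2    2
LCS length = dp[4][6] = 2

2


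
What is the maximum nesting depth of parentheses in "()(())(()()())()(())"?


Input: "()(())(()()())()(())"
Tracking depth:
  Position 0 '(': depth becomes 1
  Position 1 ')': depth becomes 0
  Position 2 '(': depth becomes 1
  Position 3 '(': depth becomes 2
  Position 4 ')': depth becomes 1
  Position 5 ')': depth becomes 0
  Position 6 '(': depth becomes 1
  Position 7 '(': depth becomes 2
  Position 8 ')': depth becomes 1
  Position 9 '(': depth becomes 2
  Position 10 ')': depth becomes 1
  Position 11 '(': depth becomes 2
  Position 12 ')': depth becomes 1
  Position 13 ')': depth becomes 0
  Position 14 '(': depth becomes 1
  Position 15 ')': depth becomes 0
  Position 16 '(': depth becomes 1
  Position 17 '(': depth becomes 2
  Position 18 ')': depth becomes 1
  Position 19 ')': depth becomes 0
Maximum depth reached: 2

2


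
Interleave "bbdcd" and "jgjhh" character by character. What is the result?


Interleaving "bbdcd" and "jgjhh":
  Position 0: 'b' from first, 'j' from second => "bj"
  Position 1: 'b' from first, 'g' from second => "bg"
  Position 2: 'd' from first, 'j' from second => "dj"
  Position 3: 'c' from first, 'h' from second => "ch"
  Position 4: 'd' from first, 'h' from second => "dh"
Result: bjbgdjchdh

bjbgdjchdh


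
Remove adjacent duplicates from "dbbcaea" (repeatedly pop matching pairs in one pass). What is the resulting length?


Input: dbbcaea
Stack-based adjacent duplicate removal:
  Read 'd': push. Stack: d
  Read 'b': push. Stack: db
  Read 'b': matches stack top 'b' => pop. Stack: d
  Read 'c': push. Stack: dc
  Read 'a': push. Stack: dca
  Read 'e': push. Stack: dcae
  Read 'a': push. Stack: dcaea
Final stack: "dcaea" (length 5)

5


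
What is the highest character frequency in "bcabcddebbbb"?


Input: bcabcddebbbb
Character counts:
  'a': 1
  'b': 6
  'c': 2
  'd': 2
  'e': 1
Maximum frequency: 6

6


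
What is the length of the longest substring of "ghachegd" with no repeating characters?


Input: "ghachegd"
Sliding window (track last position of each char):
  Position 0 ('g'): window [0,0] length 1 -- new best
  Position 1 ('h'): window [0,1] length 2 -- new best
  Position 2 ('a'): window [0,2] length 3 -- new best
  Position 3 ('c'): window [0,3] length 4 -- new best
  Position 4 ('h'): repeat (last at 1), move window start to 2
  Position 4 ('h'): window [2,4] length 3
  Position 5 ('e'): window [2,5] length 4
  Position 6 ('g'): window [2,6] length 5 -- new best
  Position 7 ('d'): window [2,7] length 6 -- new best
Longest substring with no repeats: "achegd" with length 6

6


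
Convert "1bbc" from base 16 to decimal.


Input: "1bbc" in base 16
Positional expansion:
  Digit '1' (value 1) x 16^3 = 4096
  Digit 'b' (value 11) x 16^2 = 2816
  Digit 'b' (value 11) x 16^1 = 176
  Digit 'c' (value 12) x 16^0 = 12
Sum = 7100

7100


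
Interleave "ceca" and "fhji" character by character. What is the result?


Interleaving "ceca" and "fhji":
  Position 0: 'c' from first, 'f' from second => "cf"
  Position 1: 'e' from first, 'h' from second => "eh"
  Position 2: 'c' from first, 'j' from second => "cj"
  Position 3: 'a' from first, 'i' from second => "ai"
Result: cfehcjai

cfehcjai


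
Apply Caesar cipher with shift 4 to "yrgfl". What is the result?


Caesar cipher: shift "yrgfl" by 4
  'y' (pos 24) + 4 = pos 2 = 'c'
  'r' (pos 17) + 4 = pos 21 = 'v'
  'g' (pos 6) + 4 = pos 10 = 'k'
  'f' (pos 5) + 4 = pos 9 = 'j'
  'l' (pos 11) + 4 = pos 15 = 'p'
Result: cvkjp

cvkjp


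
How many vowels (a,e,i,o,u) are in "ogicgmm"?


Input: ogicgmm
Checking each character:
  'o' at position 0: vowel (running total: 1)
  'g' at position 1: consonant
  'i' at position 2: vowel (running total: 2)
  'c' at position 3: consonant
  'g' at position 4: consonant
  'm' at position 5: consonant
  'm' at position 6: consonant
Total vowels: 2

2


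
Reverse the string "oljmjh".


Input: oljmjh
Reading characters right to left:
  Position 5: 'h'
  Position 4: 'j'
  Position 3: 'm'
  Position 2: 'j'
  Position 1: 'l'
  Position 0: 'o'
Reversed: hjmjlo

hjmjlo


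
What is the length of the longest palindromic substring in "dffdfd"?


Input: "dffdfd"
Checking substrings for palindromes:
  [0:4] "dffd" (len 4) => palindrome
  [2:5] "fdf" (len 3) => palindrome
  [3:6] "dfd" (len 3) => palindrome
  [1:3] "ff" (len 2) => palindrome
Longest palindromic substring: "dffd" with length 4

4


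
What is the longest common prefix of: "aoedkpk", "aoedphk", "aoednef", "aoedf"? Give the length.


Words: aoedkpk, aoedphk, aoednef, aoedf
  Position 0: all 'a' => match
  Position 1: all 'o' => match
  Position 2: all 'e' => match
  Position 3: all 'd' => match
  Position 4: ('k', 'p', 'n', 'f') => mismatch, stop
LCP = "aoed" (length 4)

4


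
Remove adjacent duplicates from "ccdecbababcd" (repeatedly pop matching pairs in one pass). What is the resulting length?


Input: ccdecbababcd
Stack-based adjacent duplicate removal:
  Read 'c': push. Stack: c
  Read 'c': matches stack top 'c' => pop. Stack: (empty)
  Read 'd': push. Stack: d
  Read 'e': push. Stack: de
  Read 'c': push. Stack: dec
  Read 'b': push. Stack: decb
  Read 'a': push. Stack: decba
  Read 'b': push. Stack: decbab
  Read 'a': push. Stack: decbaba
  Read 'b': push. Stack: decbabab
  Read 'c': push. Stack: decbababc
  Read 'd': push. Stack: decbababcd
Final stack: "decbababcd" (length 10)

10


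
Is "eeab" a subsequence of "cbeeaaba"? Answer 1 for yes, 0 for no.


Check if "eeab" is a subsequence of "cbeeaaba"
Greedy scan:
  Position 0 ('c'): no match needed
  Position 1 ('b'): no match needed
  Position 2 ('e'): matches sub[0] = 'e'
  Position 3 ('e'): matches sub[1] = 'e'
  Position 4 ('a'): matches sub[2] = 'a'
  Position 5 ('a'): no match needed
  Position 6 ('b'): matches sub[3] = 'b'
  Position 7 ('a'): no match needed
All 4 characters matched => is a subsequence

1


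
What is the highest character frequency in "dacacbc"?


Input: dacacbc
Character counts:
  'a': 2
  'b': 1
  'c': 3
  'd': 1
Maximum frequency: 3

3


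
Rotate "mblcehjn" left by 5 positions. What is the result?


Input: "mblcehjn", rotate left by 5
First 5 characters: "mblce"
Remaining characters: "hjn"
Concatenate remaining + first: "hjn" + "mblce" = "hjnmblce"

hjnmblce


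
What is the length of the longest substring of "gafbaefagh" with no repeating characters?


Input: "gafbaefagh"
Sliding window (track last position of each char):
  Position 0 ('g'): window [0,0] length 1 -- new best
  Position 1 ('a'): window [0,1] length 2 -- new best
  Position 2 ('f'): window [0,2] length 3 -- new best
  Position 3 ('b'): window [0,3] length 4 -- new best
  Position 4 ('a'): repeat (last at 1), move window start to 2
  Position 4 ('a'): window [2,4] length 3
  Position 5 ('e'): window [2,5] length 4
  Position 6 ('f'): repeat (last at 2), move window start to 3
  Position 6 ('f'): window [3,6] length 4
  Position 7 ('a'): repeat (last at 4), move window start to 5
  Position 7 ('a'): window [5,7] length 3
  Position 8 ('g'): window [5,8] length 4
  Position 9 ('h'): window [5,9] length 5 -- new best
Longest substring with no repeats: "efagh" with length 5

5


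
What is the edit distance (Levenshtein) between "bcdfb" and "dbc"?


Computing edit distance: "bcdfb" -> "dbc"
DP table:
           d    b    c
      0    1    2    3
  b   1    1    1    2
  c   2    2    2    1
  d   3    2    3    2
  f   4    3    3    3
  b   5    4    3    4
Edit distance = dp[5][3] = 4

4


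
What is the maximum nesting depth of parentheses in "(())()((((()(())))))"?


Input: "(())()((((()(())))))"
Tracking depth:
  Position 0 '(': depth becomes 1
  Position 1 '(': depth becomes 2
  Position 2 ')': depth becomes 1
  Position 3 ')': depth becomes 0
  Position 4 '(': depth becomes 1
  Position 5 ')': depth becomes 0
  Position 6 '(': depth becomes 1
  Position 7 '(': depth becomes 2
  Position 8 '(': depth becomes 3
  Position 9 '(': depth becomes 4
  Position 10 '(': depth becomes 5
  Position 11 ')': depth becomes 4
  Position 12 '(': depth becomes 5
  Position 13 '(': depth becomes 6
  Position 14 ')': depth becomes 5
  Position 15 ')': depth becomes 4
  Position 16 ')': depth becomes 3
  Position 17 ')': depth becomes 2
  Position 18 ')': depth becomes 1
  Position 19 ')': depth becomes 0
Maximum depth reached: 6

6


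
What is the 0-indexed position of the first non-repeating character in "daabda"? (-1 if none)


Input: daabda
Character frequencies:
  'a': 3
  'b': 1
  'd': 2
Scanning left to right for freq == 1:
  Position 0 ('d'): freq=2, skip
  Position 1 ('a'): freq=3, skip
  Position 2 ('a'): freq=3, skip
  Position 3 ('b'): unique! => answer = 3

3


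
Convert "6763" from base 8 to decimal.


Input: "6763" in base 8
Positional expansion:
  Digit '6' (value 6) x 8^3 = 3072
  Digit '7' (value 7) x 8^2 = 448
  Digit '6' (value 6) x 8^1 = 48
  Digit '3' (value 3) x 8^0 = 3
Sum = 3571

3571


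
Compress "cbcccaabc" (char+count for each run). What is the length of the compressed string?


Input: cbcccaabc
Runs:
  'c' x 1 => "c1"
  'b' x 1 => "b1"
  'c' x 3 => "c3"
  'a' x 2 => "a2"
  'b' x 1 => "b1"
  'c' x 1 => "c1"
Compressed: "c1b1c3a2b1c1"
Compressed length: 12

12


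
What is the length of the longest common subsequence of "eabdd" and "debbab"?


LCS of "eabdd" and "debbab"
DP table:
           d    e    b    b    a    b
      0    0    0    0    0    0    0
  e   0    0    1    1    1    1    1
  a   0    0    1    1    1    2    2
  b   0    0    1    2    2    2    3
  d   0    1    1    2    2    2    3
  d   0    1    1    2    2    2    3
LCS length = dp[5][6] = 3

3


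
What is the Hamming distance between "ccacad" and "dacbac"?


Comparing "ccacad" and "dacbac" position by position:
  Position 0: 'c' vs 'd' => differ
  Position 1: 'c' vs 'a' => differ
  Position 2: 'a' vs 'c' => differ
  Position 3: 'c' vs 'b' => differ
  Position 4: 'a' vs 'a' => same
  Position 5: 'd' vs 'c' => differ
Total differences (Hamming distance): 5

5


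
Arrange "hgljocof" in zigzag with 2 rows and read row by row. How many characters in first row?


Zigzag "hgljocof" into 2 rows:
Placing characters:
  'h' => row 0
  'g' => row 1
  'l' => row 0
  'j' => row 1
  'o' => row 0
  'c' => row 1
  'o' => row 0
  'f' => row 1
Rows:
  Row 0: "hloo"
  Row 1: "gjcf"
First row length: 4

4


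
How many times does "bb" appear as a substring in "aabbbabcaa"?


Searching for "bb" in "aabbbabcaa"
Scanning each position:
  Position 0: "aa" => no
  Position 1: "ab" => no
  Position 2: "bb" => MATCH
  Position 3: "bb" => MATCH
  Position 4: "ba" => no
  Position 5: "ab" => no
  Position 6: "bc" => no
  Position 7: "ca" => no
  Position 8: "aa" => no
Total occurrences: 2

2


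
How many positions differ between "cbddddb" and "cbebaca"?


Comparing "cbddddb" and "cbebaca" position by position:
  Position 0: 'c' vs 'c' => same
  Position 1: 'b' vs 'b' => same
  Position 2: 'd' vs 'e' => DIFFER
  Position 3: 'd' vs 'b' => DIFFER
  Position 4: 'd' vs 'a' => DIFFER
  Position 5: 'd' vs 'c' => DIFFER
  Position 6: 'b' vs 'a' => DIFFER
Positions that differ: 5

5


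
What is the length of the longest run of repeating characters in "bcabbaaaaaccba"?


Input: "bcabbaaaaaccba"
Scanning for longest run:
  Position 1 ('c'): new char, reset run to 1
  Position 2 ('a'): new char, reset run to 1
  Position 3 ('b'): new char, reset run to 1
  Position 4 ('b'): continues run of 'b', length=2
  Position 5 ('a'): new char, reset run to 1
  Position 6 ('a'): continues run of 'a', length=2
  Position 7 ('a'): continues run of 'a', length=3
  Position 8 ('a'): continues run of 'a', length=4
  Position 9 ('a'): continues run of 'a', length=5
  Position 10 ('c'): new char, reset run to 1
  Position 11 ('c'): continues run of 'c', length=2
  Position 12 ('b'): new char, reset run to 1
  Position 13 ('a'): new char, reset run to 1
Longest run: 'a' with length 5

5


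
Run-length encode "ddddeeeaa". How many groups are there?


Input: ddddeeeaa
Scanning for consecutive runs:
  Group 1: 'd' x 4 (positions 0-3)
  Group 2: 'e' x 3 (positions 4-6)
  Group 3: 'a' x 2 (positions 7-8)
Total groups: 3

3


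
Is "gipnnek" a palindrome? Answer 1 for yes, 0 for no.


Input: gipnnek
Reversed: kennpig
  Compare pos 0 ('g') with pos 6 ('k'): MISMATCH
  Compare pos 1 ('i') with pos 5 ('e'): MISMATCH
  Compare pos 2 ('p') with pos 4 ('n'): MISMATCH
Result: not a palindrome

0


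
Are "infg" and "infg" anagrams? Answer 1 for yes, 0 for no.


Strings: "infg", "infg"
Sorted first:  fgin
Sorted second: fgin
Sorted forms match => anagrams

1


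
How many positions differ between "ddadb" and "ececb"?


Comparing "ddadb" and "ececb" position by position:
  Position 0: 'd' vs 'e' => DIFFER
  Position 1: 'd' vs 'c' => DIFFER
  Position 2: 'a' vs 'e' => DIFFER
  Position 3: 'd' vs 'c' => DIFFER
  Position 4: 'b' vs 'b' => same
Positions that differ: 4

4


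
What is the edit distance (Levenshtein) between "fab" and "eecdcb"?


Computing edit distance: "fab" -> "eecdcb"
DP table:
           e    e    c    d    c    b
      0    1    2    3    4    5    6
  f   1    1    2    3    4    5    6
  a   2    2    2    3    4    5    6
  b   3    3    3    3    4    5    5
Edit distance = dp[3][6] = 5

5


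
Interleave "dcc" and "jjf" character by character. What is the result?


Interleaving "dcc" and "jjf":
  Position 0: 'd' from first, 'j' from second => "dj"
  Position 1: 'c' from first, 'j' from second => "cj"
  Position 2: 'c' from first, 'f' from second => "cf"
Result: djcjcf

djcjcf


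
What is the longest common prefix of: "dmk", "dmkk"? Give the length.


Words: dmk, dmkk
  Position 0: all 'd' => match
  Position 1: all 'm' => match
  Position 2: all 'k' => match
LCP = "dmk" (length 3)

3


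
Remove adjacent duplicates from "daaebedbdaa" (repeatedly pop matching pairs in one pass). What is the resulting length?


Input: daaebedbdaa
Stack-based adjacent duplicate removal:
  Read 'd': push. Stack: d
  Read 'a': push. Stack: da
  Read 'a': matches stack top 'a' => pop. Stack: d
  Read 'e': push. Stack: de
  Read 'b': push. Stack: deb
  Read 'e': push. Stack: debe
  Read 'd': push. Stack: debed
  Read 'b': push. Stack: debedb
  Read 'd': push. Stack: debedbd
  Read 'a': push. Stack: debedbda
  Read 'a': matches stack top 'a' => pop. Stack: debedbd
Final stack: "debedbd" (length 7)

7


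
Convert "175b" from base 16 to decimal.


Input: "175b" in base 16
Positional expansion:
  Digit '1' (value 1) x 16^3 = 4096
  Digit '7' (value 7) x 16^2 = 1792
  Digit '5' (value 5) x 16^1 = 80
  Digit 'b' (value 11) x 16^0 = 11
Sum = 5979

5979


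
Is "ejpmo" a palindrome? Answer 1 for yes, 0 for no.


Input: ejpmo
Reversed: ompje
  Compare pos 0 ('e') with pos 4 ('o'): MISMATCH
  Compare pos 1 ('j') with pos 3 ('m'): MISMATCH
Result: not a palindrome

0


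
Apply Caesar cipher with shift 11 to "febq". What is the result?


Caesar cipher: shift "febq" by 11
  'f' (pos 5) + 11 = pos 16 = 'q'
  'e' (pos 4) + 11 = pos 15 = 'p'
  'b' (pos 1) + 11 = pos 12 = 'm'
  'q' (pos 16) + 11 = pos 1 = 'b'
Result: qpmb

qpmb


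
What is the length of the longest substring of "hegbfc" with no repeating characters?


Input: "hegbfc"
Sliding window (track last position of each char):
  Position 0 ('h'): window [0,0] length 1 -- new best
  Position 1 ('e'): window [0,1] length 2 -- new best
  Position 2 ('g'): window [0,2] length 3 -- new best
  Position 3 ('b'): window [0,3] length 4 -- new best
  Position 4 ('f'): window [0,4] length 5 -- new best
  Position 5 ('c'): window [0,5] length 6 -- new best
Longest substring with no repeats: "hegbfc" with length 6

6


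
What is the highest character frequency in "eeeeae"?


Input: eeeeae
Character counts:
  'a': 1
  'e': 5
Maximum frequency: 5

5


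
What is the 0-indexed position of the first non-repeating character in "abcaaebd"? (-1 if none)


Input: abcaaebd
Character frequencies:
  'a': 3
  'b': 2
  'c': 1
  'd': 1
  'e': 1
Scanning left to right for freq == 1:
  Position 0 ('a'): freq=3, skip
  Position 1 ('b'): freq=2, skip
  Position 2 ('c'): unique! => answer = 2

2


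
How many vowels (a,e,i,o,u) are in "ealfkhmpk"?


Input: ealfkhmpk
Checking each character:
  'e' at position 0: vowel (running total: 1)
  'a' at position 1: vowel (running total: 2)
  'l' at position 2: consonant
  'f' at position 3: consonant
  'k' at position 4: consonant
  'h' at position 5: consonant
  'm' at position 6: consonant
  'p' at position 7: consonant
  'k' at position 8: consonant
Total vowels: 2

2


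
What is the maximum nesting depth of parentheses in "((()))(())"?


Input: "((()))(())"
Tracking depth:
  Position 0 '(': depth becomes 1
  Position 1 '(': depth becomes 2
  Position 2 '(': depth becomes 3
  Position 3 ')': depth becomes 2
  Position 4 ')': depth becomes 1
  Position 5 ')': depth becomes 0
  Position 6 '(': depth becomes 1
  Position 7 '(': depth becomes 2
  Position 8 ')': depth becomes 1
  Position 9 ')': depth becomes 0
Maximum depth reached: 3

3


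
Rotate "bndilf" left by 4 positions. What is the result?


Input: "bndilf", rotate left by 4
First 4 characters: "bndi"
Remaining characters: "lf"
Concatenate remaining + first: "lf" + "bndi" = "lfbndi"

lfbndi


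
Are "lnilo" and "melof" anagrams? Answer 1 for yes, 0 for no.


Strings: "lnilo", "melof"
Sorted first:  illno
Sorted second: eflmo
Differ at position 0: 'i' vs 'e' => not anagrams

0


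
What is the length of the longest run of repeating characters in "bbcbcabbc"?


Input: "bbcbcabbc"
Scanning for longest run:
  Position 1 ('b'): continues run of 'b', length=2
  Position 2 ('c'): new char, reset run to 1
  Position 3 ('b'): new char, reset run to 1
  Position 4 ('c'): new char, reset run to 1
  Position 5 ('a'): new char, reset run to 1
  Position 6 ('b'): new char, reset run to 1
  Position 7 ('b'): continues run of 'b', length=2
  Position 8 ('c'): new char, reset run to 1
Longest run: 'b' with length 2

2


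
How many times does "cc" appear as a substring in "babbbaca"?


Searching for "cc" in "babbbaca"
Scanning each position:
  Position 0: "ba" => no
  Position 1: "ab" => no
  Position 2: "bb" => no
  Position 3: "bb" => no
  Position 4: "ba" => no
  Position 5: "ac" => no
  Position 6: "ca" => no
Total occurrences: 0

0


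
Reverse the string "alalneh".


Input: alalneh
Reading characters right to left:
  Position 6: 'h'
  Position 5: 'e'
  Position 4: 'n'
  Position 3: 'l'
  Position 2: 'a'
  Position 1: 'l'
  Position 0: 'a'
Reversed: henlala

henlala


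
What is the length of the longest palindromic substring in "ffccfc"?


Input: "ffccfc"
Checking substrings for palindromes:
  [1:5] "fccf" (len 4) => palindrome
  [3:6] "cfc" (len 3) => palindrome
  [0:2] "ff" (len 2) => palindrome
  [2:4] "cc" (len 2) => palindrome
Longest palindromic substring: "fccf" with length 4

4


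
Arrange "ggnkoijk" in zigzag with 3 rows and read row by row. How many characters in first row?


Zigzag "ggnkoijk" into 3 rows:
Placing characters:
  'g' => row 0
  'g' => row 1
  'n' => row 2
  'k' => row 1
  'o' => row 0
  'i' => row 1
  'j' => row 2
  'k' => row 1
Rows:
  Row 0: "go"
  Row 1: "gkik"
  Row 2: "nj"
First row length: 2

2


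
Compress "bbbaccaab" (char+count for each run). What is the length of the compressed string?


Input: bbbaccaab
Runs:
  'b' x 3 => "b3"
  'a' x 1 => "a1"
  'c' x 2 => "c2"
  'a' x 2 => "a2"
  'b' x 1 => "b1"
Compressed: "b3a1c2a2b1"
Compressed length: 10

10


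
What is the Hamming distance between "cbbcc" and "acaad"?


Comparing "cbbcc" and "acaad" position by position:
  Position 0: 'c' vs 'a' => differ
  Position 1: 'b' vs 'c' => differ
  Position 2: 'b' vs 'a' => differ
  Position 3: 'c' vs 'a' => differ
  Position 4: 'c' vs 'd' => differ
Total differences (Hamming distance): 5

5


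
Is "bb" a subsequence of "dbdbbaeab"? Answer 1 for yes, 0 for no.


Check if "bb" is a subsequence of "dbdbbaeab"
Greedy scan:
  Position 0 ('d'): no match needed
  Position 1 ('b'): matches sub[0] = 'b'
  Position 2 ('d'): no match needed
  Position 3 ('b'): matches sub[1] = 'b'
  Position 4 ('b'): no match needed
  Position 5 ('a'): no match needed
  Position 6 ('e'): no match needed
  Position 7 ('a'): no match needed
  Position 8 ('b'): no match needed
All 2 characters matched => is a subsequence

1


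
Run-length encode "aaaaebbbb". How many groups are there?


Input: aaaaebbbb
Scanning for consecutive runs:
  Group 1: 'a' x 4 (positions 0-3)
  Group 2: 'e' x 1 (positions 4-4)
  Group 3: 'b' x 4 (positions 5-8)
Total groups: 3

3


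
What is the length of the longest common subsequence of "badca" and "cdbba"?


LCS of "badca" and "cdbba"
DP table:
           c    d    b    b    a
      0    0    0    0    0    0
  b   0    0    0    1    1    1
  a   0    0    0    1    1    2
  d   0    0    1    1    1    2
  c   0    1    1    1    1    2
  a   0    1    1    1    1    2
LCS length = dp[5][5] = 2

2


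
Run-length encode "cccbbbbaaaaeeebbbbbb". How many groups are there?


Input: cccbbbbaaaaeeebbbbbb
Scanning for consecutive runs:
  Group 1: 'c' x 3 (positions 0-2)
  Group 2: 'b' x 4 (positions 3-6)
  Group 3: 'a' x 4 (positions 7-10)
  Group 4: 'e' x 3 (positions 11-13)
  Group 5: 'b' x 6 (positions 14-19)
Total groups: 5

5


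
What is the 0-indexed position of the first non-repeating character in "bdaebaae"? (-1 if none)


Input: bdaebaae
Character frequencies:
  'a': 3
  'b': 2
  'd': 1
  'e': 2
Scanning left to right for freq == 1:
  Position 0 ('b'): freq=2, skip
  Position 1 ('d'): unique! => answer = 1

1


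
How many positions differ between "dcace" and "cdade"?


Comparing "dcace" and "cdade" position by position:
  Position 0: 'd' vs 'c' => DIFFER
  Position 1: 'c' vs 'd' => DIFFER
  Position 2: 'a' vs 'a' => same
  Position 3: 'c' vs 'd' => DIFFER
  Position 4: 'e' vs 'e' => same
Positions that differ: 3

3


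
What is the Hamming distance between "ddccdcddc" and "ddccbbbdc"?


Comparing "ddccdcddc" and "ddccbbbdc" position by position:
  Position 0: 'd' vs 'd' => same
  Position 1: 'd' vs 'd' => same
  Position 2: 'c' vs 'c' => same
  Position 3: 'c' vs 'c' => same
  Position 4: 'd' vs 'b' => differ
  Position 5: 'c' vs 'b' => differ
  Position 6: 'd' vs 'b' => differ
  Position 7: 'd' vs 'd' => same
  Position 8: 'c' vs 'c' => same
Total differences (Hamming distance): 3

3


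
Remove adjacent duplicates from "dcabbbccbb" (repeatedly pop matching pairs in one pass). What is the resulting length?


Input: dcabbbccbb
Stack-based adjacent duplicate removal:
  Read 'd': push. Stack: d
  Read 'c': push. Stack: dc
  Read 'a': push. Stack: dca
  Read 'b': push. Stack: dcab
  Read 'b': matches stack top 'b' => pop. Stack: dca
  Read 'b': push. Stack: dcab
  Read 'c': push. Stack: dcabc
  Read 'c': matches stack top 'c' => pop. Stack: dcab
  Read 'b': matches stack top 'b' => pop. Stack: dca
  Read 'b': push. Stack: dcab
Final stack: "dcab" (length 4)

4


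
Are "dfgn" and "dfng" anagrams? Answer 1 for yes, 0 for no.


Strings: "dfgn", "dfng"
Sorted first:  dfgn
Sorted second: dfgn
Sorted forms match => anagrams

1


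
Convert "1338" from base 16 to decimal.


Input: "1338" in base 16
Positional expansion:
  Digit '1' (value 1) x 16^3 = 4096
  Digit '3' (value 3) x 16^2 = 768
  Digit '3' (value 3) x 16^1 = 48
  Digit '8' (value 8) x 16^0 = 8
Sum = 4920

4920


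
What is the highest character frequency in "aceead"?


Input: aceead
Character counts:
  'a': 2
  'c': 1
  'd': 1
  'e': 2
Maximum frequency: 2

2


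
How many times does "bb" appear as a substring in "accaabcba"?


Searching for "bb" in "accaabcba"
Scanning each position:
  Position 0: "ac" => no
  Position 1: "cc" => no
  Position 2: "ca" => no
  Position 3: "aa" => no
  Position 4: "ab" => no
  Position 5: "bc" => no
  Position 6: "cb" => no
  Position 7: "ba" => no
Total occurrences: 0

0


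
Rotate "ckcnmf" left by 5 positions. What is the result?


Input: "ckcnmf", rotate left by 5
First 5 characters: "ckcnm"
Remaining characters: "f"
Concatenate remaining + first: "f" + "ckcnm" = "fckcnm"

fckcnm


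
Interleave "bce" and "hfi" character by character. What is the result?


Interleaving "bce" and "hfi":
  Position 0: 'b' from first, 'h' from second => "bh"
  Position 1: 'c' from first, 'f' from second => "cf"
  Position 2: 'e' from first, 'i' from second => "ei"
Result: bhcfei

bhcfei


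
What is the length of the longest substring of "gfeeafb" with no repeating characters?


Input: "gfeeafb"
Sliding window (track last position of each char):
  Position 0 ('g'): window [0,0] length 1 -- new best
  Position 1 ('f'): window [0,1] length 2 -- new best
  Position 2 ('e'): window [0,2] length 3 -- new best
  Position 3 ('e'): repeat (last at 2), move window start to 3
  Position 3 ('e'): window [3,3] length 1
  Position 4 ('a'): window [3,4] length 2
  Position 5 ('f'): window [3,5] length 3
  Position 6 ('b'): window [3,6] length 4 -- new best
Longest substring with no repeats: "eafb" with length 4

4


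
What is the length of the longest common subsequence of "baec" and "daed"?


LCS of "baec" and "daed"
DP table:
           d    a    e    d
      0    0    0    0    0
  b   0    0    0    0    0
  a   0    0    1    1    1
  e   0    0    1    2    2
  c   0    0    1    2    2
LCS length = dp[4][4] = 2

2


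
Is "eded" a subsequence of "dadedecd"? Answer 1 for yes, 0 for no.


Check if "eded" is a subsequence of "dadedecd"
Greedy scan:
  Position 0 ('d'): no match needed
  Position 1 ('a'): no match needed
  Position 2 ('d'): no match needed
  Position 3 ('e'): matches sub[0] = 'e'
  Position 4 ('d'): matches sub[1] = 'd'
  Position 5 ('e'): matches sub[2] = 'e'
  Position 6 ('c'): no match needed
  Position 7 ('d'): matches sub[3] = 'd'
All 4 characters matched => is a subsequence

1


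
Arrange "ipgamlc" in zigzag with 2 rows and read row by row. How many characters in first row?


Zigzag "ipgamlc" into 2 rows:
Placing characters:
  'i' => row 0
  'p' => row 1
  'g' => row 0
  'a' => row 1
  'm' => row 0
  'l' => row 1
  'c' => row 0
Rows:
  Row 0: "igmc"
  Row 1: "pal"
First row length: 4

4


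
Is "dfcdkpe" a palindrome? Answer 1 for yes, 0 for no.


Input: dfcdkpe
Reversed: epkdcfd
  Compare pos 0 ('d') with pos 6 ('e'): MISMATCH
  Compare pos 1 ('f') with pos 5 ('p'): MISMATCH
  Compare pos 2 ('c') with pos 4 ('k'): MISMATCH
Result: not a palindrome

0


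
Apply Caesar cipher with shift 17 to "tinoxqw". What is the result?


Caesar cipher: shift "tinoxqw" by 17
  't' (pos 19) + 17 = pos 10 = 'k'
  'i' (pos 8) + 17 = pos 25 = 'z'
  'n' (pos 13) + 17 = pos 4 = 'e'
  'o' (pos 14) + 17 = pos 5 = 'f'
  'x' (pos 23) + 17 = pos 14 = 'o'
  'q' (pos 16) + 17 = pos 7 = 'h'
  'w' (pos 22) + 17 = pos 13 = 'n'
Result: kzefohn

kzefohn


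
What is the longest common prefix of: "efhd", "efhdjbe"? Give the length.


Words: efhd, efhdjbe
  Position 0: all 'e' => match
  Position 1: all 'f' => match
  Position 2: all 'h' => match
  Position 3: all 'd' => match
LCP = "efhd" (length 4)

4


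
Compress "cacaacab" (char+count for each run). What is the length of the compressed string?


Input: cacaacab
Runs:
  'c' x 1 => "c1"
  'a' x 1 => "a1"
  'c' x 1 => "c1"
  'a' x 2 => "a2"
  'c' x 1 => "c1"
  'a' x 1 => "a1"
  'b' x 1 => "b1"
Compressed: "c1a1c1a2c1a1b1"
Compressed length: 14

14


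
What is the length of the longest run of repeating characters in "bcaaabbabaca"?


Input: "bcaaabbabaca"
Scanning for longest run:
  Position 1 ('c'): new char, reset run to 1
  Position 2 ('a'): new char, reset run to 1
  Position 3 ('a'): continues run of 'a', length=2
  Position 4 ('a'): continues run of 'a', length=3
  Position 5 ('b'): new char, reset run to 1
  Position 6 ('b'): continues run of 'b', length=2
  Position 7 ('a'): new char, reset run to 1
  Position 8 ('b'): new char, reset run to 1
  Position 9 ('a'): new char, reset run to 1
  Position 10 ('c'): new char, reset run to 1
  Position 11 ('a'): new char, reset run to 1
Longest run: 'a' with length 3

3


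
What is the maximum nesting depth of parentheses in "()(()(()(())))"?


Input: "()(()(()(())))"
Tracking depth:
  Position 0 '(': depth becomes 1
  Position 1 ')': depth becomes 0
  Position 2 '(': depth becomes 1
  Position 3 '(': depth becomes 2
  Position 4 ')': depth becomes 1
  Position 5 '(': depth becomes 2
  Position 6 '(': depth becomes 3
  Position 7 ')': depth becomes 2
  Position 8 '(': depth becomes 3
  Position 9 '(': depth becomes 4
  Position 10 ')': depth becomes 3
  Position 11 ')': depth becomes 2
  Position 12 ')': depth becomes 1
  Position 13 ')': depth becomes 0
Maximum depth reached: 4

4


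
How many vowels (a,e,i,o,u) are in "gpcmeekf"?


Input: gpcmeekf
Checking each character:
  'g' at position 0: consonant
  'p' at position 1: consonant
  'c' at position 2: consonant
  'm' at position 3: consonant
  'e' at position 4: vowel (running total: 1)
  'e' at position 5: vowel (running total: 2)
  'k' at position 6: consonant
  'f' at position 7: consonant
Total vowels: 2

2


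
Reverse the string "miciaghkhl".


Input: miciaghkhl
Reading characters right to left:
  Position 9: 'l'
  Position 8: 'h'
  Position 7: 'k'
  Position 6: 'h'
  Position 5: 'g'
  Position 4: 'a'
  Position 3: 'i'
  Position 2: 'c'
  Position 1: 'i'
  Position 0: 'm'
Reversed: lhkhgaicim

lhkhgaicim


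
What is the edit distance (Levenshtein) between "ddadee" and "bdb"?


Computing edit distance: "ddadee" -> "bdb"
DP table:
           b    d    b
      0    1    2    3
  d   1    1    1    2
  d   2    2    1    2
  a   3    3    2    2
  d   4    4    3    3
  e   5    5    4    4
  e   6    6    5    5
Edit distance = dp[6][3] = 5

5


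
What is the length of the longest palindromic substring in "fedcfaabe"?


Input: "fedcfaabe"
Checking substrings for palindromes:
  [5:7] "aa" (len 2) => palindrome
Longest palindromic substring: "aa" with length 2

2


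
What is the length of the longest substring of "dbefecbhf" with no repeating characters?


Input: "dbefecbhf"
Sliding window (track last position of each char):
  Position 0 ('d'): window [0,0] length 1 -- new best
  Position 1 ('b'): window [0,1] length 2 -- new best
  Position 2 ('e'): window [0,2] length 3 -- new best
  Position 3 ('f'): window [0,3] length 4 -- new best
  Position 4 ('e'): repeat (last at 2), move window start to 3
  Position 4 ('e'): window [3,4] length 2
  Position 5 ('c'): window [3,5] length 3
  Position 6 ('b'): window [3,6] length 4
  Position 7 ('h'): window [3,7] length 5 -- new best
  Position 8 ('f'): repeat (last at 3), move window start to 4
  Position 8 ('f'): window [4,8] length 5
Longest substring with no repeats: "fecbh" with length 5

5


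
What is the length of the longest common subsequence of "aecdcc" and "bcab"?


LCS of "aecdcc" and "bcab"
DP table:
           b    c    a    b
      0    0    0    0    0
  a   0    0    0    1    1
  e   0    0    0    1    1
  c   0    0    1    1    1
  d   0    0    1    1    1
  c   0    0    1    1    1
  c   0    0    1    1    1
LCS length = dp[6][4] = 1

1


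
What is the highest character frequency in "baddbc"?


Input: baddbc
Character counts:
  'a': 1
  'b': 2
  'c': 1
  'd': 2
Maximum frequency: 2

2


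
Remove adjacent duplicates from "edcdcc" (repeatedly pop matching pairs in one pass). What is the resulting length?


Input: edcdcc
Stack-based adjacent duplicate removal:
  Read 'e': push. Stack: e
  Read 'd': push. Stack: ed
  Read 'c': push. Stack: edc
  Read 'd': push. Stack: edcd
  Read 'c': push. Stack: edcdc
  Read 'c': matches stack top 'c' => pop. Stack: edcd
Final stack: "edcd" (length 4)

4


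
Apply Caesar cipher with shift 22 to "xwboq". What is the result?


Caesar cipher: shift "xwboq" by 22
  'x' (pos 23) + 22 = pos 19 = 't'
  'w' (pos 22) + 22 = pos 18 = 's'
  'b' (pos 1) + 22 = pos 23 = 'x'
  'o' (pos 14) + 22 = pos 10 = 'k'
  'q' (pos 16) + 22 = pos 12 = 'm'
Result: tsxkm

tsxkm


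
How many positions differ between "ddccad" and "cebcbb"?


Comparing "ddccad" and "cebcbb" position by position:
  Position 0: 'd' vs 'c' => DIFFER
  Position 1: 'd' vs 'e' => DIFFER
  Position 2: 'c' vs 'b' => DIFFER
  Position 3: 'c' vs 'c' => same
  Position 4: 'a' vs 'b' => DIFFER
  Position 5: 'd' vs 'b' => DIFFER
Positions that differ: 5

5


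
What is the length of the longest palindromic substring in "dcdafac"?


Input: "dcdafac"
Checking substrings for palindromes:
  [0:3] "dcd" (len 3) => palindrome
  [3:6] "afa" (len 3) => palindrome
Longest palindromic substring: "dcd" with length 3

3


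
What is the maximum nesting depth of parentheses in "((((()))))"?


Input: "((((()))))"
Tracking depth:
  Position 0 '(': depth becomes 1
  Position 1 '(': depth becomes 2
  Position 2 '(': depth becomes 3
  Position 3 '(': depth becomes 4
  Position 4 '(': depth becomes 5
  Position 5 ')': depth becomes 4
  Position 6 ')': depth becomes 3
  Position 7 ')': depth becomes 2
  Position 8 ')': depth becomes 1
  Position 9 ')': depth becomes 0
Maximum depth reached: 5

5


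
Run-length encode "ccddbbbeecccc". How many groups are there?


Input: ccddbbbeecccc
Scanning for consecutive runs:
  Group 1: 'c' x 2 (positions 0-1)
  Group 2: 'd' x 2 (positions 2-3)
  Group 3: 'b' x 3 (positions 4-6)
  Group 4: 'e' x 2 (positions 7-8)
  Group 5: 'c' x 4 (positions 9-12)
Total groups: 5

5
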